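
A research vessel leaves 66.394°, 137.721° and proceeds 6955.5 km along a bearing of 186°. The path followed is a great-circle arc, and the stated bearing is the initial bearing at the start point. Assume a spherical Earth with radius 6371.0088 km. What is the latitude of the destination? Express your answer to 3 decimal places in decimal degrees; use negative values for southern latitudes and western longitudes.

Central angle δ = d/R = 1.091742 rad.
With φ₁ = 66.394° = 1.158794 rad and θ = 186° = 3.246312 rad:
Applying the spherical law of cosines for sides, sin φ₂ = sin φ₁ cos δ + cos φ₁ sin δ cos θ = 0.068948, so φ₂ = 3.954°.
Then Δλ = atan2(-0.037146, 0.397761) = -0.093118 rad, from sin θ sin δ cos φ₁ over cos δ − sin φ₁ sin φ₂.
λ₂ = 137.721° + -5.335° = 132.386°.

latitude 3.954°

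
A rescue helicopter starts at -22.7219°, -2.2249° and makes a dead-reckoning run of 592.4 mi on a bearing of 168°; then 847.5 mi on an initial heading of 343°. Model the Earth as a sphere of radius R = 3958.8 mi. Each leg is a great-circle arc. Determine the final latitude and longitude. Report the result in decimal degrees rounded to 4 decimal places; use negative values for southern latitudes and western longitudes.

latitude -19.3105°, longitude -3.9243°

Apply the spherical direct solution leg by leg, carrying full precision between legs.
Leg 1: from (-22.7219°, -2.2249°), δ = 592.4/3958.8 = 0.149641 rad, θ = 168° → φ = -31.0944°, λ = -0.1505°.
Leg 2: from (-31.0944°, -0.1505°), δ = 847.5/3958.8 = 0.214080 rad, θ = 343° → φ = -19.3105°, λ = -3.9243°.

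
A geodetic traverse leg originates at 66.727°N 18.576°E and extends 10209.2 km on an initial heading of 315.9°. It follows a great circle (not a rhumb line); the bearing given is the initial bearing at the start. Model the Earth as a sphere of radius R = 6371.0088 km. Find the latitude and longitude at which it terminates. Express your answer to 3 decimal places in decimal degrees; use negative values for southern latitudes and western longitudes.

Central angle δ = d/R = 1.602446 rad.
Converting: φ₁ = 1.164606 rad, θ = 5.513495 rad.
sin φ₂ = sin φ₁ cos δ + cos φ₁ sin δ cos θ = (0.918633)(-0.031645) + (0.395113)(0.999499)(0.718126) = 0.254529
φ₂ = asin(0.254529) = 0.257360 rad = 14.746°.
Δλ = atan2( sin θ sin δ cos φ₁ , cos δ − sin φ₁ sin φ₂ ) = atan2(-0.274826, -0.265463) = -2.338867 rad = -134.007°.
λ₂ = λ₁ + Δλ = -115.431°.

latitude 14.746°, longitude -115.431°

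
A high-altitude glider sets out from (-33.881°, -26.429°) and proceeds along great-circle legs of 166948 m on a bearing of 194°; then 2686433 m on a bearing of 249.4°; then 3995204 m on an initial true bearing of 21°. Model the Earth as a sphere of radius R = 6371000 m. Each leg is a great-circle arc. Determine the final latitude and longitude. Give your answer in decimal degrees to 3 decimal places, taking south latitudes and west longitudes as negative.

latitude -5.964°, longitude -44.763°

Apply the spherical direct solution leg by leg, carrying full precision between legs.
Leg 1: from (-33.881°, -26.429°), δ = 166948/6371000 = 0.026204 rad, θ = 194° → φ = -35.337°, λ = -26.874°.
Leg 2: from (-35.337°, -26.874°), δ = 2686433/6371000 = 0.421666 rad, θ = 249.4° → φ = -40.180°, λ = -56.970°.
Leg 3: from (-40.180°, -56.970°), δ = 3995204/6371000 = 0.627092 rad, θ = 21° → φ = -5.964°, λ = -44.763°.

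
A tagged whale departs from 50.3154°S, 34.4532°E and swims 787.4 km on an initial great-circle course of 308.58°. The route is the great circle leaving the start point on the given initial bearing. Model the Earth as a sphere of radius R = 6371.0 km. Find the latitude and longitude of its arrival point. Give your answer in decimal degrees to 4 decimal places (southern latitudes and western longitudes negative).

Angular distance δ = d/R = 787.4 / 6371 = 0.123591 rad.
Start latitude φ₁ = -0.878169 rad; initial bearing θ = 5.385737 rad.
sin φ₂ = sin φ₁ cos δ + cos φ₁ sin δ cos θ = (-0.769571)(0.992372) + (0.638561)(0.123277)(0.623607) = -0.714611
φ₂ = asin(-0.714611) = -0.796068 rad = -45.6113°.
For the longitude increment, Δλ = atan2( sin θ sin δ cos φ₁, cos δ − sin φ₁ sin φ₂ ) = atan2(-0.061538, 0.442428) = -7.9186°.
λ₂ = 34.4532° + -7.9186° = 26.5346°.

latitude -45.6113°, longitude 26.5346°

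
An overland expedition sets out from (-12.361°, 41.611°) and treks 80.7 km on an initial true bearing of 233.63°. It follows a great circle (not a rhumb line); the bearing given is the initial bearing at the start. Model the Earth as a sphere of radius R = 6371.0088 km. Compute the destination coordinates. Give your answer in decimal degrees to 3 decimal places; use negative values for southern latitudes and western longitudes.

latitude -12.791°, longitude 41.012°

Angular distance δ = d/R = 80.7 / 6371.0088 = 0.012667 rad.
Start latitude φ₁ = -0.215740 rad; initial bearing θ = 4.077613 rad.
Destination latitude: φ₂ = arcsin( sin φ₁ cos δ + cos φ₁ sin δ cos θ ) = arcsin(-0.221390) = -12.791°.
Then Δλ = atan2(-0.009963, 0.952527) = -0.010459 rad, from sin θ sin δ cos φ₁ over cos δ − sin φ₁ sin φ₂.
λ₂ = 41.611° + -0.599° = 41.012°.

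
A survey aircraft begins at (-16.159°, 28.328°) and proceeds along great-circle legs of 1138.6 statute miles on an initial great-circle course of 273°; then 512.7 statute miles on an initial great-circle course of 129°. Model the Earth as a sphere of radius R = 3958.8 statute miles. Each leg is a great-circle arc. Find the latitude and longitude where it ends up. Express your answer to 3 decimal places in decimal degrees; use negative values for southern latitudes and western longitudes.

latitude -19.216°, longitude 17.406°

Apply the spherical direct solution leg by leg, carrying full precision between legs.
Leg 1: from (-16.159°, 28.328°), δ = 1138.6/3958.8 = 0.287612 rad, θ = 273° → φ = -14.632°, λ = 11.304°.
Leg 2: from (-14.632°, 11.304°), δ = 512.7/3958.8 = 0.129509 rad, θ = 129° → φ = -19.216°, λ = 17.406°.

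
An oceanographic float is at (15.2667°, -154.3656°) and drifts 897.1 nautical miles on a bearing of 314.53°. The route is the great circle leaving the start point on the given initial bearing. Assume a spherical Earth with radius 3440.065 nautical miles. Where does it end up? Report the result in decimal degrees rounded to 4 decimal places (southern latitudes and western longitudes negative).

δ = 897.1/3440.065 = 0.260780 rad (14.9416°).
Converting: φ₁ = 0.266454 rad, θ = 5.489584 rad.
sin φ₂ = sin φ₁ cos δ + cos φ₁ sin δ cos θ = (0.263312)(0.966189) + (0.964711)(0.257834)(0.701283) = 0.428843
φ₂ = asin(0.428843) = 0.443212 rad = 25.3942°.
Then Δλ = atan2(-0.177319, 0.853269) = -0.204895 rad, from sin θ sin δ cos φ₁ over cos δ − sin φ₁ sin φ₂.
λ₂ = λ₁ + Δλ = -166.1052°.

latitude 25.3942°, longitude -166.1052°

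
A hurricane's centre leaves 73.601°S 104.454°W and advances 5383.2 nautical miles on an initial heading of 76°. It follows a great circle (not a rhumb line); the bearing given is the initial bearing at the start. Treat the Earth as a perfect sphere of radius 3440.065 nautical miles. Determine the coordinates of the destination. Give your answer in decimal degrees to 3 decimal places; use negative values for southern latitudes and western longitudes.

δ = 5383.2/3440.065 = 1.564854 rad (89.6595°).
With φ₁ = -73.601° = -1.284580 rad and θ = 76° = 1.326450 rad:
sin φ₂ = sin φ₁ cos δ + cos φ₁ sin δ cos θ = (-0.959319)(0.005942) + (0.282325)(0.999982)(0.241922) = 0.062599
φ₂ = asin(0.062599) = 0.062640 rad = 3.589°.
Then Δλ = atan2(0.273934, 0.065994) = 1.334387 rad, from sin θ sin δ cos φ₁ over cos δ − sin φ₁ sin φ₂.
λ₂ = λ₁ + Δλ = -27.999°.

latitude 3.589°, longitude -27.999°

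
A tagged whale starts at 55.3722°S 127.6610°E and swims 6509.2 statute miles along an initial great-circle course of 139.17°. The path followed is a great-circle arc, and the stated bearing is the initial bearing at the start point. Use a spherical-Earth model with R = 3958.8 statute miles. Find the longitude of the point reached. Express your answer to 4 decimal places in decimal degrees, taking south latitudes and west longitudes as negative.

The arc subtends δ = 6509.2/3958.8 = 1.644236 rad at the centre.
With φ₁ = -55.3722° = -0.966427 rad and θ = 139.17° = 2.428975 rad:
Applying the spherical law of cosines for sides, sin φ₂ = sin φ₁ cos δ + cos φ₁ sin δ cos θ = -0.368428, so φ₂ = -21.6187°.
Then Δλ = atan2(0.370525, -0.376538) = 2.364243 rad, from sin θ sin δ cos φ₁ over cos δ − sin φ₁ sin φ₂.
λ₂ = 127.6610° + 135.4611° = 263.1221°, normalized to (−180°, 180°] → -96.8779°.

longitude -96.8779°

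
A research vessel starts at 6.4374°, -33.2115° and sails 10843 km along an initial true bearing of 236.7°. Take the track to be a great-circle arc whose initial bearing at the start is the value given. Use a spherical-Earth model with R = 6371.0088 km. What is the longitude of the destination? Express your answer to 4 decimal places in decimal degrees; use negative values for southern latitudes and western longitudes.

longitude -127.9650°

δ = 10843/6371.0088 = 1.701928 rad (97.5133°).
Start latitude φ₁ = 0.112354 rad; initial bearing θ = 4.131194 rad.
sin φ₂ = sin φ₁ cos δ + cos φ₁ sin δ cos θ = (0.112118)(-0.130756) + (0.993695)(0.991415)(-0.549023) = -0.555537
φ₂ = asin(-0.555537) = -0.589009 rad = -33.7477°.
Then Δλ = atan2(-0.823407, -0.068471) = -1.653761 rad, from sin θ sin δ cos φ₁ over cos δ − sin φ₁ sin φ₂.
Hence λ₂ = -33.2115° + -94.7535° = -127.9650°.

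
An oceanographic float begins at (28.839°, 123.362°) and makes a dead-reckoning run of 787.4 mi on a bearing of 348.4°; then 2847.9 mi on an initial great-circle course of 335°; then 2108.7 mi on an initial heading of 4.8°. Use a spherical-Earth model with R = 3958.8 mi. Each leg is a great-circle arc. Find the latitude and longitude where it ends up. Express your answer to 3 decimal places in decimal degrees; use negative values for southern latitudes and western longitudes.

Apply the spherical direct solution leg by leg, carrying full precision between legs.
Leg 1: from (28.839°, 123.362°), δ = 787.4/3958.8 = 0.198899 rad, θ = 348.4° → φ = 39.970°, λ = 120.390°.
Leg 2: from (39.970°, 120.390°), δ = 2847.9/3958.8 = 0.719385 rad, θ = 335° → φ = 70.200°, λ = 65.094°.
Leg 3: from (70.200°, 65.094°), δ = 2108.7/3958.8 = 0.532661 rad, θ = 4.8° → φ = 79.096°, λ = -127.888°.

latitude 79.096°, longitude -127.888°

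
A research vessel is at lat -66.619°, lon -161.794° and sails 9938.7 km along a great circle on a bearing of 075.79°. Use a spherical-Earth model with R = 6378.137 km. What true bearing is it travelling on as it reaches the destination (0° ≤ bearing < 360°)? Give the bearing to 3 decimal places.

The arc subtends δ = 9938.7/6378.137 = 1.558245 rad at the centre.
Converting: φ₁ = -1.162721 rad, θ = 1.322785 rad.
sin φ₂ = sin φ₁ cos δ + cos φ₁ sin δ cos θ = (-0.917886)(0.012551) + (0.396844)(0.999921)(0.245477) = 0.085888
φ₂ = asin(0.085888) = 0.085994 rad = 4.927°.
Δλ = atan2( sin θ sin δ cos φ₁ , cos δ − sin φ₁ sin φ₂ ) = atan2(0.384671, 0.091386) = 1.337550 rad = 76.636°.
λ₂ = -161.794° + 76.636° = -85.158°.
The forward bearing on arrival equals the back-azimuth from the destination plus 180°.
Back-azimuth from P₂ (4.927°, -85.158°) to P₁ (-66.619°, -161.794°), with Δλ' = λ₁ − λ₂ = -76.636°: atan2( sin Δλ' cos φ₁ , cos φ₂ sin φ₁ − sin φ₂ cos φ₁ cos Δλ' ) = 202.714°.
Final bearing = (202.714° + 180°) mod 360° = 22.714°.

final bearing 22.714°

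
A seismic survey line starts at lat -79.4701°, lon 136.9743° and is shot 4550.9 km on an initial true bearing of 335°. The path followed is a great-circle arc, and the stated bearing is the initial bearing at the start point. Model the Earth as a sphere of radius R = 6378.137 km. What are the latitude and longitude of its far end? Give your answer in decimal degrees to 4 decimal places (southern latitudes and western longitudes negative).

Central angle δ = d/R = 0.713516 rad.
Start latitude φ₁ = -1.387015 rad; initial bearing θ = 5.846853 rad.
Applying the spherical law of cosines for sides, sin φ₂ = sin φ₁ cos δ + cos φ₁ sin δ cos θ = -0.634931, so φ₂ = -39.4149°.
For the longitude increment, Δλ = atan2( sin θ sin δ cos φ₁, cos δ − sin φ₁ sin φ₂ ) = atan2(-0.050549, 0.131827) = -20.9792°.
λ₂ = λ₁ + Δλ = 115.9951°.

latitude -39.4149°, longitude 115.9951°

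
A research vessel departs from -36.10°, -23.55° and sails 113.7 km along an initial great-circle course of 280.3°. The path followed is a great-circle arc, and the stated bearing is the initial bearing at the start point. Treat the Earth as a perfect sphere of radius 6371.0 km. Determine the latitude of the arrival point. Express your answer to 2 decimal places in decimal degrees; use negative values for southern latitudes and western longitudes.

δ = 113.7/6371 = 0.017846 rad (1.0225°).
With φ₁ = -36.10° = -0.630064 rad and θ = 280.3° = 4.892158 rad:
Destination latitude: φ₂ = arcsin( sin φ₁ cos δ + cos φ₁ sin δ cos θ ) = arcsin(-0.586524) = -35.91°.
Δλ = atan2( sin θ sin δ cos φ₁ , cos δ − sin φ₁ sin φ₂ ) = atan2(-0.014187, 0.654263) = -0.021680 rad = -1.24°.
Hence λ₂ = -23.55° + -1.24° = -24.79°.

latitude -35.91°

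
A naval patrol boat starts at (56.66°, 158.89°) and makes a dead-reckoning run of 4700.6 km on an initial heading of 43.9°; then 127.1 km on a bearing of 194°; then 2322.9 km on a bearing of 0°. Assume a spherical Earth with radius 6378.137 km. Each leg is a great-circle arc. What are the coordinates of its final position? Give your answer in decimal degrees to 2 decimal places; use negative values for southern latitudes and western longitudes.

latitude 81.98°, longitude -111.98°

Apply the spherical direct solution leg by leg, carrying full precision between legs.
Leg 1: from (56.66°, 158.89°), δ = 4700.6/6378.137 = 0.736986 rad, θ = 43.9° → φ = 62.22°, λ = -111.41°.
Leg 2: from (62.22°, -111.41°), δ = 127.1/6378.137 = 0.019927 rad, θ = 194° → φ = 61.12°, λ = -111.98°.
Leg 3: from (61.12°, -111.98°), δ = 2322.9/6378.137 = 0.364197 rad, θ = 0° → φ = 81.98°, λ = -111.98°.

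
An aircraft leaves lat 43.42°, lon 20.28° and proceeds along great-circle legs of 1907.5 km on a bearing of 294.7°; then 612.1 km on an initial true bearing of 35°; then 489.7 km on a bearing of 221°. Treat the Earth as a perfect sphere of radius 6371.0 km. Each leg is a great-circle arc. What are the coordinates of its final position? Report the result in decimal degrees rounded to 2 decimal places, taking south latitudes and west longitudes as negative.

latitude 49.26°, longitude -2.68°

Apply the spherical direct solution leg by leg, carrying full precision between legs.
Leg 1: from (43.42°, 20.28°), δ = 1907.5/6371 = 0.299404 rad, θ = 294.7° → φ = 48.27°, λ = -3.46°.
Leg 2: from (48.27°, -3.46°), δ = 612.1/6371 = 0.096076 rad, θ = 35° → φ = 52.67°, λ = 1.75°.
Leg 3: from (52.67°, 1.75°), δ = 489.7/6371 = 0.076864 rad, θ = 221° → φ = 49.26°, λ = -2.68°.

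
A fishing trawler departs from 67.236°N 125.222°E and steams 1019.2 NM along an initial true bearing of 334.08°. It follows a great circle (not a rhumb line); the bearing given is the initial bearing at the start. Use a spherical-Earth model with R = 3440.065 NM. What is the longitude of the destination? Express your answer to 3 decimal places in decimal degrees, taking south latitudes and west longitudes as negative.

The arc subtends δ = 1019.2/3440.065 = 0.296273 rad at the centre.
Start latitude φ₁ = 1.173490 rad; initial bearing θ = 5.830796 rad.
Applying the spherical law of cosines for sides, sin φ₂ = sin φ₁ cos δ + cos φ₁ sin δ cos θ = 0.983536, so φ₂ = 79.589°.
Δλ = atan2( sin θ sin δ cos φ₁ , cos δ − sin φ₁ sin φ₂ ) = atan2(-0.049381, 0.049506) = -0.784131 rad = -44.927°.
λ₂ = λ₁ + Δλ = 80.295°.

longitude 80.295°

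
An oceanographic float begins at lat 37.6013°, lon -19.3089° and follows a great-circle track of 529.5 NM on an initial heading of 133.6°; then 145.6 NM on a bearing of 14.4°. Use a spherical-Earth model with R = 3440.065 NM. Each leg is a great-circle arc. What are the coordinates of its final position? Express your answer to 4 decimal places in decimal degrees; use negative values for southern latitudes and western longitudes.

Apply the spherical direct solution leg by leg, carrying full precision between legs.
Leg 1: from (37.6013°, -19.3089°), δ = 529.5/3440.065 = 0.153922 rad, θ = 133.6° → φ = 31.2775°, λ = -11.8447°.
Leg 2: from (31.2775°, -11.8447°), δ = 145.6/3440.065 = 0.042325 rad, θ = 14.4° → φ = 33.6243°, λ = -11.1207°.

latitude 33.6243°, longitude -11.1207°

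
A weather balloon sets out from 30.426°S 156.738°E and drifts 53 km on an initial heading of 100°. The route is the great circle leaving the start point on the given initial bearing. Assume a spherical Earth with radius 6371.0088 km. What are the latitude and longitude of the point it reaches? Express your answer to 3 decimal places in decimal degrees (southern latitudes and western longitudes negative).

latitude -30.508°, longitude 157.283°

The arc subtends δ = 53/6371.0088 = 0.008319 rad at the centre.
Converting: φ₁ = -0.531034 rad, θ = 1.745329 rad.
Applying the spherical law of cosines for sides, sin φ₂ = sin φ₁ cos δ + cos φ₁ sin δ cos θ = -0.507653, so φ₂ = -30.508°.
For the longitude increment, Δλ = atan2( sin θ sin δ cos φ₁, cos δ − sin φ₁ sin φ₂ ) = atan2(0.007064, 0.742877) = 0.545°.
λ₂ = 156.738° + 0.545° = 157.283°.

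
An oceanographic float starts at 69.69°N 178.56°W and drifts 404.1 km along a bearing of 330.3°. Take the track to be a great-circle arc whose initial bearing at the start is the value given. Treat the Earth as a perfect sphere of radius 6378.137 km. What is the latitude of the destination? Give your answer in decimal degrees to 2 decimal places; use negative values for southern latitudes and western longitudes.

latitude 72.75°

The arc subtends δ = 404.1/6378.137 = 0.063357 rad at the centre.
Start latitude φ₁ = 1.216320 rad; initial bearing θ = 5.764823 rad.
sin φ₂ = sin φ₁ cos δ + cos φ₁ sin δ cos θ = (0.937828)(0.997994) + (0.347099)(0.063315)(0.868632) = 0.955036
φ₂ = asin(0.955036) = 1.269782 rad = 72.75°.
For the longitude increment, Δλ = atan2( sin θ sin δ cos φ₁, cos δ − sin φ₁ sin φ₂ ) = atan2(-0.010888, 0.102334) = -6.07°.
λ₂ = -178.56° + -6.07° = -184.63°, normalized to (−180°, 180°] → 175.37°.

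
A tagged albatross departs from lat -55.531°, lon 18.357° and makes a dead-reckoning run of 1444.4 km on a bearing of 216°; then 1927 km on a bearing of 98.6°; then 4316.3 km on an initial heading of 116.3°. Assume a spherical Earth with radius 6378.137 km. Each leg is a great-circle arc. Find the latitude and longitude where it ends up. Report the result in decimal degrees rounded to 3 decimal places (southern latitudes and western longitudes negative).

Apply the spherical direct solution leg by leg, carrying full precision between legs.
Leg 1: from (-55.531°, 18.357°), δ = 1444.4/6378.137 = 0.226461 rad, θ = 216° → φ = -64.984°, λ = 0.172°.
Leg 2: from (-64.984°, 0.172°), δ = 1927/6378.137 = 0.302126 rad, θ = 98.6° → φ = -62.124°, λ = 39.165°.
Leg 3: from (-62.124°, 39.165°), δ = 4316.3/6378.137 = 0.676734 rad, θ = 116.3° → φ = -54.974°, λ = 117.173°.

latitude -54.974°, longitude 117.173°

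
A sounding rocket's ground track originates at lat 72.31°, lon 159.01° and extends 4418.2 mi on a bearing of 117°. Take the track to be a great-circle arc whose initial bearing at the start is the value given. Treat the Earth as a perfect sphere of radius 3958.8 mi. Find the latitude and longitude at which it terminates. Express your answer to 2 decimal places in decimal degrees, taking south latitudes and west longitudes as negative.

latitude 17.13°, longitude -144.10°

The arc subtends δ = 4418.2/3958.8 = 1.116045 rad at the centre.
Start latitude φ₁ = 1.262048 rad; initial bearing θ = 2.042035 rad.
sin φ₂ = sin φ₁ cos δ + cos φ₁ sin δ cos θ = (0.952715)(0.439239) + (0.303867)(0.898370)(-0.453990) = 0.294537
φ₂ = asin(0.294537) = 0.298970 rad = 17.13°.
Then Δλ = atan2(0.243231, 0.158629) = 0.992893 rad, from sin θ sin δ cos φ₁ over cos δ − sin φ₁ sin φ₂.
λ₂ = 159.01° + 56.89° = 215.90°, normalized to (−180°, 180°] → -144.10°.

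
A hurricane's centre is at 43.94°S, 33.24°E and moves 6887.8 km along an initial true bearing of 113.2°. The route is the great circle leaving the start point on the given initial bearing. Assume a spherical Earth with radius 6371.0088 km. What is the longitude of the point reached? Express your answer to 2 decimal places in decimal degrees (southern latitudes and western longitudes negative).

Central angle δ = d/R = 1.081116 rad.
Converting: φ₁ = -0.766898 rad, θ = 1.975713 rad.
sin φ₂ = sin φ₁ cos δ + cos φ₁ sin δ cos θ = (-0.693905)(0.470344) + (0.720067)(0.882483)(-0.393942) = -0.576703
φ₂ = asin(-0.576703) = -0.614687 rad = -35.22°.
Δλ = atan2( sin θ sin δ cos φ₁ , cos δ − sin φ₁ sin φ₂ ) = atan2(0.584062, 0.070167) = 1.451233 rad = 83.15°.
λ₂ = 33.24° + 83.15° = 116.39°.

longitude 116.39°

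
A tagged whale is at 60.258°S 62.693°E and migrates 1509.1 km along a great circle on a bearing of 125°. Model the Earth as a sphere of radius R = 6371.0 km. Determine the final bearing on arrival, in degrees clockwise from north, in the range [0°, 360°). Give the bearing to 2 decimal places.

Angular distance δ = d/R = 1509.1 / 6371 = 0.236870 rad.
With φ₁ = -60.258° = -1.051701 rad and θ = 125° = 2.181662 rad:
Applying the spherical law of cosines for sides, sin φ₂ = sin φ₁ cos δ + cos φ₁ sin δ cos θ = -0.910796, so φ₂ = -65.616°.
Δλ = atan2( sin θ sin δ cos φ₁ , cos δ − sin φ₁ sin φ₂ ) = atan2(0.095361, 0.181262) = 0.484305 rad = 27.749°.
λ₂ = 62.693° + 27.749° = 90.442°.
The forward bearing on arrival equals the back-azimuth from the destination plus 180°.
Back-azimuth from P₂ (-65.62°, 90.44°) to P₁ (-60.26°, 62.69°), with Δλ' = λ₁ − λ₂ = -27.75°: atan2( sin Δλ' cos φ₁ , cos φ₂ sin φ₁ − sin φ₂ cos φ₁ cos Δλ' ) = 280.16°.
Final bearing = (280.16° + 180°) mod 360° = 100.16°.

final bearing 100.16°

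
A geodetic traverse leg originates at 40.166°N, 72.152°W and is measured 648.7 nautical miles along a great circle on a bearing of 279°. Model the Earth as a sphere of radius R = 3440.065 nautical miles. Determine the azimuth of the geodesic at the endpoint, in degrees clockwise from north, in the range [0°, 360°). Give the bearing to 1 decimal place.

final bearing 269.7°

Central angle δ = d/R = 0.188572 rad.
Converting: φ₁ = 0.701029 rad, θ = 4.869469 rad.
Destination latitude: φ₂ = arcsin( sin φ₁ cos δ + cos φ₁ sin δ cos θ ) = arcsin(0.655980) = 40.994°.
Δλ = atan2( sin θ sin δ cos φ₁ , cos δ − sin φ₁ sin φ₂ ) = atan2(-0.141487, 0.559163) = -0.247831 rad = -14.200°.
λ₂ = -72.152° + -14.200° = -86.352°.
The forward bearing on arrival equals the back-azimuth from the destination plus 180°.
Back-azimuth from P₂ (41.0°, -86.4°) to P₁ (40.2°, -72.2°), with Δλ' = λ₁ − λ₂ = 14.2°: atan2( sin Δλ' cos φ₁ , cos φ₂ sin φ₁ − sin φ₂ cos φ₁ cos Δλ' ) = 89.7°.
Final bearing = (89.7° + 180°) mod 360° = 269.7°.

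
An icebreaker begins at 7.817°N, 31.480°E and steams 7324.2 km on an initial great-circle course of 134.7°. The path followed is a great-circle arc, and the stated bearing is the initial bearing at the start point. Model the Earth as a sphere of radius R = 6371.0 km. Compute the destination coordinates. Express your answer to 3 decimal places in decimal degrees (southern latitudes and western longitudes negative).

latitude -35.475°, longitude 84.282°

δ = 7324.2/6371 = 1.149615 rad (65.8681°).
With φ₁ = 7.817° = 0.136432 rad and θ = 134.7° = 2.350959 rad:
Applying the spherical law of cosines for sides, sin φ₂ = sin φ₁ cos δ + cos φ₁ sin δ cos θ = -0.580352, so φ₂ = -35.475°.
Then Δλ = atan2(0.642653, 0.487772) = 0.921562 rad, from sin θ sin δ cos φ₁ over cos δ − sin φ₁ sin φ₂.
λ₂ = 31.480° + 52.802° = 84.282°.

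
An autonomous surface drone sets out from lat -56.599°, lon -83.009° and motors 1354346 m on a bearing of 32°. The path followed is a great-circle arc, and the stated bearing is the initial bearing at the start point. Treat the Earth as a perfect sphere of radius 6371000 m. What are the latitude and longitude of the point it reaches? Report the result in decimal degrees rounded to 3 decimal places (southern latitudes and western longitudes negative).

Central angle δ = d/R = 0.212580 rad.
Start latitude φ₁ = -0.987839 rad; initial bearing θ = 0.558505 rad.
Destination latitude: φ₂ = arcsin( sin φ₁ cos δ + cos φ₁ sin δ cos θ ) = arcsin(-0.717550) = -45.853°.
Δλ = atan2( sin θ sin δ cos φ₁ , cos δ − sin φ₁ sin φ₂ ) = atan2(0.061547, 0.378452) = 0.161218 rad = 9.237°.
λ₂ = -83.009° + 9.237° = -73.772°.

latitude -45.853°, longitude -73.772°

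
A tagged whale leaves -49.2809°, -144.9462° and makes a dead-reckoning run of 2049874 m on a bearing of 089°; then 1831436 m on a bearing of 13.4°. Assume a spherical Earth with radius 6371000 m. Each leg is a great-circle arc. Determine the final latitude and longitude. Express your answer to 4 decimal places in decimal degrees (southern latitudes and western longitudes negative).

latitude -29.5620°, longitude -113.7078°

Apply the spherical direct solution leg by leg, carrying full precision between legs.
Leg 1: from (-49.2809°, -144.9462°), δ = 2049874/6371000 = 0.321751 rad, θ = 89° → φ = -45.6779°, λ = -118.0400°.
Leg 2: from (-45.6779°, -118.0400°), δ = 1831436/6371000 = 0.287464 rad, θ = 13.4° → φ = -29.5620°, λ = -113.7078°.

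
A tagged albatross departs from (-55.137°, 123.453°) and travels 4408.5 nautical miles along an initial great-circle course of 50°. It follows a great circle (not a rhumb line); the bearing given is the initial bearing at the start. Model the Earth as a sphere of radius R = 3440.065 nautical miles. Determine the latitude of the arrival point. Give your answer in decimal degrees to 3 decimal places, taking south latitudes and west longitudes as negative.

Angular distance δ = d/R = 4408.5 / 3440.065 = 1.281516 rad.
Converting: φ₁ = -0.962322 rad, θ = 0.872665 rad.
sin φ₂ = sin φ₁ cos δ + cos φ₁ sin δ cos θ = (-0.820521)(0.285262) + (0.571616)(0.958450)(0.642788) = 0.118097
φ₂ = asin(0.118097) = 0.118374 rad = 6.782°.
For the longitude increment, Δλ = atan2( sin θ sin δ cos φ₁, cos δ − sin φ₁ sin φ₂ ) = atan2(0.419689, 0.382163) = 47.679°.
λ₂ = 123.453° + 47.679° = 171.132°.

latitude 6.782°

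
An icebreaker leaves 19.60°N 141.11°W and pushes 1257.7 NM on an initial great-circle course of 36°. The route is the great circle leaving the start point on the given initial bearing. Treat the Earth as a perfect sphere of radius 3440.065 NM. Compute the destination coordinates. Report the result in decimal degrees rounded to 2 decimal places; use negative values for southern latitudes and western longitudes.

latitude 35.86°, longitude -126.08°

δ = 1257.7/3440.065 = 0.365604 rad (20.9475°).
With φ₁ = 19.60° = 0.342085 rad and θ = 36° = 0.628319 rad:
sin φ₂ = sin φ₁ cos δ + cos φ₁ sin δ cos θ = (0.335452)(0.933908) + (0.942057)(0.357513)(0.809017) = 0.585756
φ₂ = asin(0.585756) = 0.625813 rad = 35.86°.
Δλ = atan2( sin θ sin δ cos φ₁ , cos δ − sin φ₁ sin φ₂ ) = atan2(0.197965, 0.737415) = 0.262274 rad = 15.03°.
λ₂ = λ₁ + Δλ = -126.08°.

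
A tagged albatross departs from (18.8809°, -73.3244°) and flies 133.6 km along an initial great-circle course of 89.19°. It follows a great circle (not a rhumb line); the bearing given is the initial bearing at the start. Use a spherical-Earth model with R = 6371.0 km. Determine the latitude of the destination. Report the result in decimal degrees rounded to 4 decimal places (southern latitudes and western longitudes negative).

δ = 133.6/6371 = 0.020970 rad (1.2015°).
Start latitude φ₁ = 0.329534 rad; initial bearing θ = 1.556659 rad.
sin φ₂ = sin φ₁ cos δ + cos φ₁ sin δ cos θ = (0.323602)(0.999780) + (0.946193)(0.020968)(0.014137) = 0.323811
φ₂ = asin(0.323811) = 0.329755 rad = 18.8936°.
For the longitude increment, Δλ = atan2( sin θ sin δ cos φ₁, cos δ − sin φ₁ sin φ₂ ) = atan2(0.019838, 0.894994) = 1.2698°.
λ₂ = -73.3244° + 1.2698° = -72.0546°.

latitude 18.8936°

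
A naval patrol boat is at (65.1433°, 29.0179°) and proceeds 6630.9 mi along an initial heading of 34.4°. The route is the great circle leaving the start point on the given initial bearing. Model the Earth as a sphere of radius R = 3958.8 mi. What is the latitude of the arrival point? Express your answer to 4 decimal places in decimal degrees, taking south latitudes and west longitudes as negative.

Central angle δ = d/R = 1.674977 rad.
Start latitude φ₁ = 1.136965 rad; initial bearing θ = 0.600393 rad.
sin φ₂ = sin φ₁ cos δ + cos φ₁ sin δ cos θ = (0.907362)(-0.103993) + (0.420350)(0.994578)(0.825113) = 0.250597
φ₂ = asin(0.250597) = 0.253297 rad = 14.5129°.
Then Δλ = atan2(0.236196, -0.331375) = 2.522343 rad, from sin θ sin δ cos φ₁ over cos δ − sin φ₁ sin φ₂.
λ₂ = 29.0179° + 144.5196° = 173.5375°.

latitude 14.5129°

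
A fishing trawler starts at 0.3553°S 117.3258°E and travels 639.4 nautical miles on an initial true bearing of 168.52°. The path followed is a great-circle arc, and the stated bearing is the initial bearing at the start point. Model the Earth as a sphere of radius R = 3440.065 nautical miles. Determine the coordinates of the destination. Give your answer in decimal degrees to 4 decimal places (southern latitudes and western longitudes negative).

δ = 639.4/3440.065 = 0.185869 rad (10.6495°).
Start latitude φ₁ = -0.006201 rad; initial bearing θ = 2.941229 rad.
Destination latitude: φ₂ = arcsin( sin φ₁ cos δ + cos φ₁ sin δ cos θ ) = arcsin(-0.187194) = -10.7891°.
Then Δλ = atan2(0.036779, 0.981615) = 0.037451 rad, from sin θ sin δ cos φ₁ over cos δ − sin φ₁ sin φ₂.
Hence λ₂ = 117.3258° + 2.1458° = 119.4716°.

latitude -10.7891°, longitude 119.4716°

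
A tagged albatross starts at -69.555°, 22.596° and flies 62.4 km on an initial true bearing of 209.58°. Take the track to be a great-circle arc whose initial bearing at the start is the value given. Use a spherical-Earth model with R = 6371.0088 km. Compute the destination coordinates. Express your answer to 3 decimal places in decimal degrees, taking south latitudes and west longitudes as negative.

latitude -70.041°, longitude 21.784°

Angular distance δ = d/R = 62.4 / 6371.0088 = 0.009794 rad.
With φ₁ = -69.555° = -1.213964 rad and θ = 209.58° = 3.657861 rad:
sin φ₂ = sin φ₁ cos δ + cos φ₁ sin δ cos θ = (-0.937008)(0.999952) + (0.349308)(0.009794)(-0.869667) = -0.939938
φ₂ = asin(-0.939938) = -1.222449 rad = -70.041°.
For the longitude increment, Δλ = atan2( sin θ sin δ cos φ₁, cos δ − sin φ₁ sin φ₂ ) = atan2(-0.001689, 0.119222) = -0.812°.
λ₂ = λ₁ + Δλ = 21.784°.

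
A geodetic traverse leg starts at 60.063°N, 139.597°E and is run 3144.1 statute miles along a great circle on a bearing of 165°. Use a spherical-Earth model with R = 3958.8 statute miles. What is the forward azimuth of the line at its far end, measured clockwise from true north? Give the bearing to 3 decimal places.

final bearing 172.305°

Central angle δ = d/R = 0.794205 rad.
Converting: φ₁ = 1.048297 rad, θ = 2.879793 rad.
sin φ₂ = sin φ₁ cos δ + cos φ₁ sin δ cos θ = (0.866575)(0.700852) + (0.499047)(0.713307)(-0.965926) = 0.263496
φ₂ = asin(0.263496) = 0.266644 rad = 15.278°.
Then Δλ = atan2(0.092133, 0.472513) = 0.192569 rad, from sin θ sin δ cos φ₁ over cos δ − sin φ₁ sin φ₂.
λ₂ = 139.597° + 11.033° = 150.630°.
The forward bearing on arrival equals the back-azimuth from the destination plus 180°.
Back-azimuth from P₂ (15.278°, 150.630°) to P₁ (60.063°, 139.597°), with Δλ' = λ₁ − λ₂ = -11.033°: atan2( sin Δλ' cos φ₁ , cos φ₂ sin φ₁ − sin φ₂ cos φ₁ cos Δλ' ) = 352.305°.
Final bearing = (352.305° + 180°) mod 360° = 172.305°.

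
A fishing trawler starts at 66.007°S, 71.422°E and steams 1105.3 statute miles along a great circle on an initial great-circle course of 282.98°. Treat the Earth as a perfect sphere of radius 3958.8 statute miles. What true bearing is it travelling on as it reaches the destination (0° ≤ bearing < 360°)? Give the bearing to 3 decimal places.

final bearing 310.596°

δ = 1105.3/3958.8 = 0.279201 rad (15.9970°).
Converting: φ₁ = -1.152039 rad, θ = 4.938933 rad.
Destination latitude: φ₂ = arcsin( sin φ₁ cos δ + cos φ₁ sin δ cos θ ) = arcsin(-0.853047) = -58.545°.
Δλ = atan2( sin θ sin δ cos φ₁ , cos δ − sin φ₁ sin φ₂ ) = atan2(-0.109197, 0.181936) = -0.540563 rad = -30.972°.
λ₂ = λ₁ + Δλ = 40.450°.
The forward bearing on arrival equals the back-azimuth from the destination plus 180°.
Back-azimuth from P₂ (-58.545°, 40.450°) to P₁ (-66.007°, 71.422°), with Δλ' = λ₁ − λ₂ = 30.972°: atan2( sin Δλ' cos φ₁ , cos φ₂ sin φ₁ − sin φ₂ cos φ₁ cos Δλ' ) = 130.596°.
Final bearing = (130.596° + 180°) mod 360° = 310.596°.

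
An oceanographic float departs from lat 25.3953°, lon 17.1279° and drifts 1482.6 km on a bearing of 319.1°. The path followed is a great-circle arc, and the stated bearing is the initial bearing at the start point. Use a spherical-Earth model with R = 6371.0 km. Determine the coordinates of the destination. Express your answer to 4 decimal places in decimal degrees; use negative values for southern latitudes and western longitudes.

latitude 35.0835°, longitude 6.4949°

The arc subtends δ = 1482.6/6371 = 0.232711 rad at the centre.
Start latitude φ₁ = 0.443232 rad; initial bearing θ = 5.569346 rad.
sin φ₂ = sin φ₁ cos δ + cos φ₁ sin δ cos θ = (0.428861)(0.973045) + (0.903370)(0.230616)(0.755853) = 0.574769
φ₂ = asin(0.574769) = 0.612322 rad = 35.0835°.
Then Δλ = atan2(-0.136403, 0.726549) = -0.185581 rad, from sin θ sin δ cos φ₁ over cos δ − sin φ₁ sin φ₂.
Hence λ₂ = 17.1279° + -10.6330° = 6.4949°.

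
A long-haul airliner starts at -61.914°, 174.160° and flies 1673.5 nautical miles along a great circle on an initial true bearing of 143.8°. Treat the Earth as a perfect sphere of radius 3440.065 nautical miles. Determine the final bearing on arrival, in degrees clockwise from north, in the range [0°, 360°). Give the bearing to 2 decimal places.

final bearing 74.59°

δ = 1673.5/3440.065 = 0.486473 rad (27.8729°).
Start latitude φ₁ = -1.080603 rad; initial bearing θ = 2.509783 rad.
sin φ₂ = sin φ₁ cos δ + cos φ₁ sin δ cos θ = (-0.882242)(0.883987) + (0.470796)(0.467511)(-0.806960) = -0.957505
φ₂ = asin(-0.957505) = -1.278222 rad = -73.237°.
Δλ = atan2( sin θ sin δ cos φ₁ , cos δ − sin φ₁ sin φ₂ ) = atan2(0.129994, 0.039236) = 1.277659 rad = 73.204°.
λ₂ = 174.160° + 73.204° = 247.364°, normalized to (−180°, 180°] → -112.636°.
The forward bearing on arrival equals the back-azimuth from the destination plus 180°.
Back-azimuth from P₂ (-73.24°, -112.64°) to P₁ (-61.91°, 174.16°), with Δλ' = λ₁ − λ₂ = 286.80°: atan2( sin Δλ' cos φ₁ , cos φ₂ sin φ₁ − sin φ₂ cos φ₁ cos Δλ' ) = 254.59°.
Final bearing = (254.59° + 180°) mod 360° = 74.59°.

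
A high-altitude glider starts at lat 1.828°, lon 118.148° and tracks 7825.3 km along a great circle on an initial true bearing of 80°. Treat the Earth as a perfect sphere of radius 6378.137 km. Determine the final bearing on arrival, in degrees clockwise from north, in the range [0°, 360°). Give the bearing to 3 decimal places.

Central angle δ = d/R = 1.226894 rad.
Converting: φ₁ = 0.031905 rad, θ = 1.396263 rad.
sin φ₂ = sin φ₁ cos δ + cos φ₁ sin δ cos θ = (0.031899)(0.337163) + (0.999491)(0.941446)(0.173648) = 0.174152
φ₂ = asin(0.174152) = 0.175045 rad = 10.029°.
Then Δλ = atan2(0.926672, 0.331608) = 1.227147 rad, from sin θ sin δ cos φ₁ over cos δ − sin φ₁ sin φ₂.
λ₂ = 118.148° + 70.310° = 188.458°, normalized to (−180°, 180°] → -171.542°.
The forward bearing on arrival equals the back-azimuth from the destination plus 180°.
Back-azimuth from P₂ (10.029°, -171.542°) to P₁ (1.828°, 118.148°), with Δλ' = λ₁ − λ₂ = 289.690°: atan2( sin Δλ' cos φ₁ , cos φ₂ sin φ₁ − sin φ₂ cos φ₁ cos Δλ' ) = 268.342°.
Final bearing = (268.342° + 180°) mod 360° = 88.342°.

final bearing 88.342°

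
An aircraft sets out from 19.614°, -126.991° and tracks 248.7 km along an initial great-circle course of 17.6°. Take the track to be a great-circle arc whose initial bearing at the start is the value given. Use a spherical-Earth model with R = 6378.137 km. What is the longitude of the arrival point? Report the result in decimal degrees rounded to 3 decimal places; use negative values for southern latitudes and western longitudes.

longitude -126.264°

δ = 248.7/6378.137 = 0.038993 rad (2.2341°).
Start latitude φ₁ = 0.342329 rad; initial bearing θ = 0.307178 rad.
sin φ₂ = sin φ₁ cos δ + cos φ₁ sin δ cos θ = (0.335682)(0.999240) + (0.941975)(0.038983)(0.953191) = 0.370428
φ₂ = asin(0.370428) = 0.379470 rad = 21.742°.
For the longitude increment, Δλ = atan2( sin θ sin δ cos φ₁, cos δ − sin φ₁ sin φ₂ ) = atan2(0.011103, 0.874894) = 0.727°.
Hence λ₂ = -126.991° + 0.727° = -126.264°.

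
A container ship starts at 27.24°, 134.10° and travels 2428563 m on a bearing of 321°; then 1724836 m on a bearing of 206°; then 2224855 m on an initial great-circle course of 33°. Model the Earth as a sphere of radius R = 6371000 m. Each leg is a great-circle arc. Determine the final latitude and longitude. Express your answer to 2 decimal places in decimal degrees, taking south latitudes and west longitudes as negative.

Apply the spherical direct solution leg by leg, carrying full precision between legs.
Leg 1: from (27.24°, 134.10°), δ = 2428563/6371000 = 0.381190 rad, θ = 321° → φ = 42.99°, λ = 115.43°.
Leg 2: from (42.99°, 115.43°), δ = 1724836/6371000 = 0.270732 rad, θ = 206° → φ = 28.77°, λ = 107.75°.
Leg 3: from (28.77°, 107.75°), δ = 2224855/6371000 = 0.349216 rad, θ = 33° → φ = 44.73°, λ = 122.95°.

latitude 44.73°, longitude 122.95°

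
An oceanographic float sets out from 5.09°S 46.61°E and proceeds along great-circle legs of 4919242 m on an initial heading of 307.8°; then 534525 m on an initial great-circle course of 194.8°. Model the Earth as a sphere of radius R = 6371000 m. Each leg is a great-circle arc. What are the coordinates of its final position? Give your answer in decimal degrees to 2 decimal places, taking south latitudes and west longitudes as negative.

Apply the spherical direct solution leg by leg, carrying full precision between legs.
Leg 1: from (-5.09°, 46.61°), δ = 4919242/6371000 = 0.772130 rad, θ = 307.8° → φ = 21.24°, λ = 10.35°.
Leg 2: from (21.24°, 10.35°), δ = 534525/6371000 = 0.083900 rad, θ = 194.8° → φ = 16.59°, λ = 9.07°.

latitude 16.59°, longitude 9.07°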